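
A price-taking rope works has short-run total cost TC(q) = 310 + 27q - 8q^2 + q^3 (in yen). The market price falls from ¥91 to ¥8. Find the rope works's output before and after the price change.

MC = 27 - 16q + 3q^2; the shutdown threshold is min AVC = ¥11 (at q = 4).
With P = ¥91 above the shutdown price, P = MC gives q = 8.
At P = ¥8 < min AVC = ¥11, price no longer covers variable cost at any output, so the firm shuts down: q = 0.

Output falls from 8 to 0 (the firm shuts down)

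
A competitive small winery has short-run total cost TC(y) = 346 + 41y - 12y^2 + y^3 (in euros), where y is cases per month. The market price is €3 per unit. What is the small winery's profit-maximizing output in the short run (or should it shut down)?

Shut down

From TC, MC = TC'(y) = 41 - 24y + 3y^2 and AVC = VC/y = 41 - 12y + y^2.
AVC hits its minimum where MC = AVC, at y = 6, giving min AVC = 41 - 12·6 + 6^2 = €5.
With P < min AVC (€3 < €5), every unit sold adds to the loss.
The firm minimizes its loss by shutting down and losing only its fixed cost of €346.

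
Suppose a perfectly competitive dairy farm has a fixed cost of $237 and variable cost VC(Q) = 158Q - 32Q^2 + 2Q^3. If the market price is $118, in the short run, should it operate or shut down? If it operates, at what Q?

Strip out fixed cost: VC = 158Q - 32Q^2 + 2Q^3. Then AVC = 158 - 32Q + 2Q^2 and MC = 158 - 64Q + 6Q^2.
AVC is minimized where dAVC/dQ = -32 + 4Q = 0, at Q = 8; min AVC = 158 - 32·8 + 2·8^2 = $30.
Because $118 ≥ $30, revenue can cover variable cost; the firm operates.
P = MC gives 40 - 64Q + 6Q^2 = 0, with roots 2/3 and 10. Take the larger (rising MC): Q* = 10.
Check: AVC at Q = 10 is $38 ≤ P, so revenue covers variable cost.
Profit = P·Q − TC = 118·10 − 617 = $563.

Produce at Q = 10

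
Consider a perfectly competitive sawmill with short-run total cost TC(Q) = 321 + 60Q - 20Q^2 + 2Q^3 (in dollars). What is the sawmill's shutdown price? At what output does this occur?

$10 per unit, at Q = 5

The firm shuts down when price falls below the minimum of average variable cost. AVC = VC/Q = 60 - 20Q + 2Q^2.
At the minimum of AVC, MC = AVC. MC = 60 - 40Q + 6Q^2; setting MC = AVC gives 4Q^2 - 20Q = 0, so Q = 5. min AVC = 10.
The firm shuts down for any P below $10.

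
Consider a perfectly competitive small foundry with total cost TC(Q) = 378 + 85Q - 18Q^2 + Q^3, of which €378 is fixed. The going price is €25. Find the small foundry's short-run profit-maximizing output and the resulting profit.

AVC = 85 - 18Q + Q^2 has its minimum €4 at Q = 9; price €25 clears that bar, so the firm operates.
With MC = 85 - 36Q + 3Q^2, P = MC on the upward-sloping part at Q* = 10.
TR = 25·10 = 250. TC = 378 + 50 = 428. Profit = 250 − 428 = -€178.
By producing, the firm covers all variable cost plus €200 of fixed cost; shutting down would lose the full €378.

Profit = -€178 at Q = 10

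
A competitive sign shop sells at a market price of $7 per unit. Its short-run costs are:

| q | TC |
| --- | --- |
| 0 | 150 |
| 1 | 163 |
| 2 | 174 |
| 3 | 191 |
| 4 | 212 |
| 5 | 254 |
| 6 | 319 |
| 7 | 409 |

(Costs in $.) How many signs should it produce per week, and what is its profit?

Profit at each row (π = 7q − TC): q=0: -150; q=1: -156; q=2: -160; q=3: -170; q=4: -184; q=5: -219; q=6: -277; q=7: -360.
Profit is highest at q = 0. Equivalently, the lowest AVC in the table is 24/2 ≈ $12 at q = 2, and P = $7 falls below it — price never covers variable cost, so the firm shuts down and loses only its fixed cost.

q = 0 (shut down); profit = -$150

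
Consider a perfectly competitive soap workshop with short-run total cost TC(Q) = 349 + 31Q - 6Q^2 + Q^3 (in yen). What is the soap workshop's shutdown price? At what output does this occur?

¥22 per unit, at Q = 3

The shutdown price is the minimum of AVC. VC = 31Q - 6Q^2 + Q^3, so AVC = 31 - 6Q + Q^2.
dAVC/dQ = -6 + 2Q = 0 gives Q = 3. min AVC = 31 - 6·3 + 3^2 = 22.
The firm shuts down for any P below ¥22.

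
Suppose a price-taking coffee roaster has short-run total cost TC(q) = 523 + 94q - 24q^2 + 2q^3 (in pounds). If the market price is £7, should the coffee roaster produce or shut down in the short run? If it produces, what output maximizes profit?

Variable cost is VC = 94q - 24q^2 + 2q^3, so AVC = VC/q = 94 - 24q + 2q^2 and MC = dTC/dq = 94 - 48q + 6q^2.
The AVC parabola has its vertex at q = 24/4 = 6, where AVC = 94 - 24·6 + 2·6^2 = £22.
With P < min AVC (£7 < £22), every unit sold adds to the loss.
Best response: produce nothing and absorb the £523 fixed cost.

Shut down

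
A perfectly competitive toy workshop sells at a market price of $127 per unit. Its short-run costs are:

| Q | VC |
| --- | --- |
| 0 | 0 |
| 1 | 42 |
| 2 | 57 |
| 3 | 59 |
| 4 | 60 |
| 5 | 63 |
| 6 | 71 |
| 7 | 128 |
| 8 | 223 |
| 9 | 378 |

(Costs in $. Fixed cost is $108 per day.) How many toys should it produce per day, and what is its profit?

Q = 8; profit = $685

Profit at each row (π = 127Q − TC): Q=0: -108; Q=1: -23; Q=2: 89; Q=3: 214; Q=4: 340; Q=5: 464; Q=6: 583; Q=7: 653; Q=8: 685; Q=9: 657.
Profit is maximized at Q = 8. AVC there is 223/8 = $27.88 ≤ P, so producing beats shutting down (which would give -$108).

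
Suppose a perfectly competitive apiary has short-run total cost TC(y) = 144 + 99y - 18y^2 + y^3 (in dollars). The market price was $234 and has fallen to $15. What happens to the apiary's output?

MC = 99 - 36y + 3y^2; the shutdown threshold is min AVC = $18 (at y = 9).
At P = $234 ≥ min AVC, set P = MC on the rising branch: y = 15.
At P = $15 < min AVC = $18, price no longer covers variable cost at any output, so the firm shuts down: y = 0.

Output falls from 15 to 0 (the firm shuts down)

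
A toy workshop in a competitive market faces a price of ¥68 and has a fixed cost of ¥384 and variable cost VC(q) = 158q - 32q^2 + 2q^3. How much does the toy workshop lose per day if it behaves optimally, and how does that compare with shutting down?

AVC = 158 - 32q + 2q^2 has its minimum ¥30 at q = 8; price ¥68 clears that bar, so the firm operates.
With MC = 158 - 64q + 6q^2, P = MC on the upward-sloping part at q* = 9.
TR = 68·9 = 612. TC = 384 + 288 = 672. Profit = 612 − 672 = -¥60.
That loss of ¥60 beats the ¥384 the firm would lose by shutting down; producing recovers ¥324 of fixed cost.

Profit = -¥60 at q = 9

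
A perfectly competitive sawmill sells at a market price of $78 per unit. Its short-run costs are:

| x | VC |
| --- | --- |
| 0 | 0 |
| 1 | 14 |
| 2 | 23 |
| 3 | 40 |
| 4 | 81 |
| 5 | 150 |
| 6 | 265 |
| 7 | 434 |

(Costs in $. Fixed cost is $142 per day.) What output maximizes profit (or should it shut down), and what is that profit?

x = 5; profit = $98

Compute π = P·x − TC at each output: x=0: -142; x=1: -78; x=2: -9; x=3: 52; x=4: 89; x=5: 98; x=6: 61; x=7: -30.
Profit is maximized at x = 5. AVC there is 150/5 = $30 ≤ P, so producing beats shutting down (which would give -$142).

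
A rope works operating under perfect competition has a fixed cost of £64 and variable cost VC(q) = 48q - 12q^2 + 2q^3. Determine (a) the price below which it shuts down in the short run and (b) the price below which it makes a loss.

AVC = 48 - 12q + 2q^2; minimized at q = 3, giving min AVC = £30. That is the shutdown price.
ATC = 64/q + 48 - 12q + 2q^2. Setting dATC/dq = −64/q^2 − 12 + 4q = 0 gives q = 4 (since 4·4^3 − 12·4^2 = 64).
min ATC = 64/4 + 48 − 12·4 + 2·4^2 = £48. That is the break-even price.
Between these two prices the firm operates at a loss; above £48 it earns a profit.

Shutdown price = £30; break-even price = £48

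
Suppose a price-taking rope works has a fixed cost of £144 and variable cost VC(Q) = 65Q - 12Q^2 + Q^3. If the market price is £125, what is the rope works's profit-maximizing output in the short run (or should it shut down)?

From TC, MC = TC'(Q) = 65 - 24Q + 3Q^2 and AVC = VC/Q = 65 - 12Q + Q^2.
The AVC parabola has its vertex at Q = 12/2 = 6, where AVC = 65 - 12·6 + 6^2 = £29.
P = £125 exceeds min AVC = £29, so the firm stays open.
P = MC gives -60 - 24Q + 3Q^2 = 0, with roots -2 and 10. Take the larger (rising MC): Q* = 10.
Check: AVC at Q = 10 is £45 ≤ P, so revenue covers variable cost.
Profit = P·Q − TC = 125·10 − 594 = £656.

Produce at Q = 10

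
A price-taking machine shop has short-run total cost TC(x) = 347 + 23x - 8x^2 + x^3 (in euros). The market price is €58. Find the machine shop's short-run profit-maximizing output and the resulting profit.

Profit = -€53 at x = 7

AVC = 23 - 8x + x^2; min AVC = €7 at x = 4. Since P = €58 ≥ min AVC, the firm produces.
MC = 23 - 16x + 3x^2. Setting P = MC and taking the root on the rising branch gives x* = 7.
TR = 58·7 = 406. TC = 347 + 112 = 459. Profit = 406 − 459 = -€53.
By producing, the firm covers all variable cost plus €294 of fixed cost; shutting down would lose the full €347.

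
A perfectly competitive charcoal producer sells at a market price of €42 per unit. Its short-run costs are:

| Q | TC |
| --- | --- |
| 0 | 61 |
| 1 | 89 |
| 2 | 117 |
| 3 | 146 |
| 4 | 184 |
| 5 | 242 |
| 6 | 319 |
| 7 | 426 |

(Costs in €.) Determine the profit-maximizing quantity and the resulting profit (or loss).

Q = 4; profit = -€16

Tabulate TR − TC: Q=0: -61; Q=1: -47; Q=2: -33; Q=3: -20; Q=4: -16; Q=5: -32; Q=6: -67; Q=7: -132.
Profit is maximized at Q = 4. AVC there is 123/4 = €30.75 ≤ P, so producing beats shutting down (which would give -€61).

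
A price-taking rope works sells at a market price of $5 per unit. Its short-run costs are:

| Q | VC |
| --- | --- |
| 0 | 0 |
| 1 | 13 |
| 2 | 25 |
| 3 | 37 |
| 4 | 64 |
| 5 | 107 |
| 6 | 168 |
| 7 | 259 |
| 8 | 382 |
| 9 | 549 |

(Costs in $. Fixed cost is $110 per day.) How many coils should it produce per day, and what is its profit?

Profit at each row (π = 5Q − TC): Q=0: -110; Q=1: -118; Q=2: -125; Q=3: -132; Q=4: -154; Q=5: -192; Q=6: -248; Q=7: -334; Q=8: -452; Q=9: -614.
Profit is highest at Q = 0. Equivalently, the lowest AVC in the table is 37/3 ≈ $12.33 at Q = 3, and P = $5 falls below it — price never covers variable cost, so the firm shuts down and loses only its fixed cost.

Q = 0 (shut down); profit = -$110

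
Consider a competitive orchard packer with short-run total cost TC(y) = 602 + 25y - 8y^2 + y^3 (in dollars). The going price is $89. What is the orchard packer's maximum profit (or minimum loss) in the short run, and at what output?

Profit = -$90 at y = 8

AVC = 25 - 8y + y^2; min AVC = $9 at y = 4. Since P = $89 ≥ min AVC, the firm produces.
With MC = 25 - 16y + 3y^2, P = MC on the upward-sloping part at y* = 8.
TR = 89·8 = 712. TC = 602 + 200 = 802. Profit = 712 − 802 = -$90.
By producing, the firm covers all variable cost plus $512 of fixed cost; shutting down would lose the full $602.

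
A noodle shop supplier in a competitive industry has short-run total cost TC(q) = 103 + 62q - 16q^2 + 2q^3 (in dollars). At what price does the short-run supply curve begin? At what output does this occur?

$30 per unit, at q = 4

The firm shuts down when price falls below the minimum of average variable cost. AVC = VC/q = 62 - 16q + 2q^2.
dAVC/dq = -16 + 4q = 0 gives q = 4. min AVC = 62 - 16·4 + 2·4^2 = 30.
The firm shuts down for any P below $30.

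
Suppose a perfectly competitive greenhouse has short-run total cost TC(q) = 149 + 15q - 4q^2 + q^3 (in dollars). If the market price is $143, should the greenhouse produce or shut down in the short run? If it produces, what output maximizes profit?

From TC, MC = TC'(q) = 15 - 8q + 3q^2 and AVC = VC/q = 15 - 4q + q^2.
AVC hits its minimum where MC = AVC, at q = 2, giving min AVC = 15 - 4·2 + 2^2 = $11.
P = $143 exceeds min AVC = $11, so the firm stays open.
Set P = MC: 143 = 15 - 8q + 3q^2 → -128 - 8q + 3q^2 = 0. The roots are q = -16/3 and q = 8; the profit-maximizing output is on the rising part of MC, so q* = 8.
Check: AVC at q = 8 is $47 ≤ P, so revenue covers variable cost.
Profit = P·q − TC = 143·8 − 525 = $619.

Produce at q = 8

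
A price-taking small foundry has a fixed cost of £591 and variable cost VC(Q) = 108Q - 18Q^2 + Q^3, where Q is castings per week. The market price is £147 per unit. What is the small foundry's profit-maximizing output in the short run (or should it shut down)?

Produce at Q = 13

Strip out fixed cost: VC = 108Q - 18Q^2 + Q^3. Then AVC = 108 - 18Q + Q^2 and MC = 108 - 36Q + 3Q^2.
The AVC parabola has its vertex at Q = 18/2 = 9, where AVC = 108 - 18·9 + 9^2 = £27.
Since P = £147 ≥ min AVC = £27, price covers variable cost and the firm should produce.
P = MC gives -39 - 36Q + 3Q^2 = 0, with roots -1 and 13. Take the larger (rising MC): Q* = 13.
Check: AVC at Q = 13 is £43 ≤ P, so revenue covers variable cost.
Profit = P·Q − TC = 147·13 − 1150 = £761.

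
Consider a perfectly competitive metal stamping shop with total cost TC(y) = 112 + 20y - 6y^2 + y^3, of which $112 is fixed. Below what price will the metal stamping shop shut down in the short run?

The firm shuts down when price falls below the minimum of average variable cost. AVC = VC/y = 20 - 6y + y^2.
At the minimum of AVC, MC = AVC. MC = 20 - 12y + 3y^2; setting MC = AVC gives 2y^2 - 6y = 0, so y = 3. min AVC = 11.
For P < $11 the firm produces nothing.

$11 per unit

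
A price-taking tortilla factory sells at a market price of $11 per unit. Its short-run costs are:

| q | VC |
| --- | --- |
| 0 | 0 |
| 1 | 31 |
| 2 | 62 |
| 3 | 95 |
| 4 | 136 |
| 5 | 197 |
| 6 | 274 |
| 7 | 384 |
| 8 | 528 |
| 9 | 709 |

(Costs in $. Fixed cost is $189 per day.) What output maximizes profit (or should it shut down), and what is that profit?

q = 0 (shut down); profit = -$189

Profit at each row (π = 11q − TC): q=0: -189; q=1: -209; q=2: -229; q=3: -251; q=4: -281; q=5: -331; q=6: -397; q=7: -496; q=8: -629; q=9: -799.
Profit is highest at q = 0. Equivalently, the lowest AVC in the table is 31/1 ≈ $31 at q = 1, and P = $11 falls below it — price never covers variable cost, so the firm shuts down and loses only its fixed cost.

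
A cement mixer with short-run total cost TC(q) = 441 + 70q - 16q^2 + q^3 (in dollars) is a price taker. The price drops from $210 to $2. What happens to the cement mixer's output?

MC = 70 - 32q + 3q^2; the shutdown threshold is min AVC = $6 (at q = 8).
With P = $210 above the shutdown price, P = MC gives q = 14.
At P = $2 < min AVC = $6, price no longer covers variable cost at any output, so the firm shuts down: q = 0.

Output falls from 14 to 0 (the firm shuts down)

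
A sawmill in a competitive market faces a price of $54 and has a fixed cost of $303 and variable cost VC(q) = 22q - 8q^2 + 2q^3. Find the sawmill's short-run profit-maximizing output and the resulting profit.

AVC = 22 - 8q + 2q^2; min AVC = $14 at q = 2. Since P = $54 ≥ min AVC, the firm produces.
MC = 22 - 16q + 6q^2. Setting P = MC and taking the root on the rising branch gives q* = 4.
TR = 54·4 = 216. TC = 303 + 88 = 391. Profit = 216 − 391 = -$175.
By producing, the firm covers all variable cost plus $128 of fixed cost; shutting down would lose the full $303.

Profit = -$175 at q = 4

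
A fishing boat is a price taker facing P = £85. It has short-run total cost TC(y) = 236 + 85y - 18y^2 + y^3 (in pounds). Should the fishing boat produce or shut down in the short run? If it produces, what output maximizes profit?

Variable cost is VC = 85y - 18y^2 + y^3, so AVC = VC/y = 85 - 18y + y^2 and MC = dTC/dy = 85 - 36y + 3y^2.
AVC is minimized where dAVC/dy = -18 + 2y = 0, at y = 9; min AVC = 85 - 18·9 + 9^2 = £4.
Since P = £85 ≥ min AVC = £4, price covers variable cost and the firm should produce.
P = MC gives -36y + 3y^2 = 0, with roots 0 and 12. Take the larger (rising MC): y* = 12.
Check: AVC at y = 12 is £13 ≤ P, so revenue covers variable cost.
Profit = P·y − TC = 85·12 − 392 = £628.

Produce at y = 12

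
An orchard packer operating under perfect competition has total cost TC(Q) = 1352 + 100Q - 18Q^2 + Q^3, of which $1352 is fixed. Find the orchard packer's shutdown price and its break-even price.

AVC = 100 - 18Q + Q^2; minimized at Q = 9, giving min AVC = $19. That is the shutdown price.
ATC = 1352/Q + 100 - 18Q + Q^2. Setting dATC/dQ = −1352/Q^2 − 18 + 2Q = 0 gives Q = 13 (since 2·13^3 − 18·13^2 = 1352).
min ATC = 1352/13 + 100 − 18·13 + 13^2 = $139. That is the break-even price.
Between these two prices the firm operates at a loss; above $139 it earns a profit.

Shutdown price = $19; break-even price = $139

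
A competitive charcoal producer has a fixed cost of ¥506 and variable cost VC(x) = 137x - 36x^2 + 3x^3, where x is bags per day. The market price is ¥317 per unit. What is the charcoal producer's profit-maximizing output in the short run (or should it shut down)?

Strip out fixed cost: VC = 137x - 36x^2 + 3x^3. Then AVC = 137 - 36x + 3x^2 and MC = 137 - 72x + 9x^2.
The AVC parabola has its vertex at x = 36/6 = 6, where AVC = 137 - 36·6 + 3·6^2 = ¥29.
Since P = ¥317 ≥ min AVC = ¥29, price covers variable cost and the firm should produce.
Set P = MC: 317 = 137 - 72x + 9x^2 → -180 - 72x + 9x^2 = 0. The roots are x = -2 and x = 10; the profit-maximizing output is on the rising part of MC, so x* = 10.
Check: AVC at x = 10 is ¥77 ≤ P, so revenue covers variable cost.
Profit = P·x − TC = 317·10 − 1276 = ¥1894.

Produce at x = 10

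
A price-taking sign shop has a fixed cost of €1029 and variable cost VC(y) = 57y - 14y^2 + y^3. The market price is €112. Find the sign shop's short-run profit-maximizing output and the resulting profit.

AVC = 57 - 14y + y^2; min AVC = €8 at y = 7. Since P = €112 ≥ min AVC, the firm produces.
MC = 57 - 28y + 3y^2. Setting P = MC and taking the root on the rising branch gives y* = 11.
TR = 112·11 = 1232. TC = 1029 + 264 = 1293. Profit = 1232 − 1293 = -€61.
Shutting down would mean losing the fixed cost of €1029, so operating at a loss of €61 is better by €968.

Profit = -€61 at y = 11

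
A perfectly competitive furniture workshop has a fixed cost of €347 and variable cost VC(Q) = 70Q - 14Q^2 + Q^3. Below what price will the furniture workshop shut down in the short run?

The firm shuts down when price falls below the minimum of average variable cost. AVC = VC/Q = 70 - 14Q + Q^2.
At the minimum of AVC, MC = AVC. MC = 70 - 28Q + 3Q^2; setting MC = AVC gives 2Q^2 - 14Q = 0, so Q = 7. min AVC = 21.
For P < €21 the firm produces nothing.

€21 per unit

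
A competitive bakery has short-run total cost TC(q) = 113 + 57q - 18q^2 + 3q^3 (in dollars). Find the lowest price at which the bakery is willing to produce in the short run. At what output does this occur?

The shutdown price is the minimum of AVC. VC = 57q - 18q^2 + 3q^3, so AVC = 57 - 18q + 3q^2.
At the minimum of AVC, MC = AVC. MC = 57 - 36q + 9q^2; setting MC = AVC gives 6q^2 - 18q = 0, so q = 3. min AVC = 30.
So the shutdown price is $30.

$30 per unit, at q = 3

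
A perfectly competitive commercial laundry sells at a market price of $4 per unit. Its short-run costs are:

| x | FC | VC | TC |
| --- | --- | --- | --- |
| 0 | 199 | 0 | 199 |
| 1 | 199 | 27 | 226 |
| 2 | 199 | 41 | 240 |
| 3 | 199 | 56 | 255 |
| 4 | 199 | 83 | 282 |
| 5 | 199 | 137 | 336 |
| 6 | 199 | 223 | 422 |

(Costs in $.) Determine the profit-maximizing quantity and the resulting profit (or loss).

x = 0 (shut down); profit = -$199

Compute π = P·x − TC at each output: x=0: -199; x=1: -222; x=2: -232; x=3: -243; x=4: -266; x=5: -316; x=6: -398.
Profit is highest at x = 0. Equivalently, the lowest AVC in the table is 56/3 ≈ $18.67 at x = 3, and P = $4 falls below it — price never covers variable cost, so the firm shuts down and loses only its fixed cost.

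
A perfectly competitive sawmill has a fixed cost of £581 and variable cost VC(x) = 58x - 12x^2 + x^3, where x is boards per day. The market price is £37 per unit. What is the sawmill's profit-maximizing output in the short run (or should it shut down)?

Variable cost is VC = 58x - 12x^2 + x^3, so AVC = VC/x = 58 - 12x + x^2 and MC = dTC/dx = 58 - 24x + 3x^2.
AVC hits its minimum where MC = AVC, at x = 6, giving min AVC = 58 - 12·6 + 6^2 = £22.
Since P = £37 ≥ min AVC = £22, price covers variable cost and the firm should produce.
Solving P = MC: 21 - 24x + 3x^2 = 0 ⇒ x = 1 or 7. On the upward-sloping branch, x* = 7.
Check: AVC at x = 7 is £23 ≤ P, so revenue covers variable cost.
Profit = P·x − TC = 37·7 − 742 = -£483, a loss, but smaller than the £581 fixed cost the firm would lose by shutting down.

Produce at x = 7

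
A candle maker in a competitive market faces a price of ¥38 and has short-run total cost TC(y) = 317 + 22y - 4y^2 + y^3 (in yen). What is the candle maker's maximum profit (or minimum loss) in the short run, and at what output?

AVC = 22 - 4y + y^2; min AVC = ¥18 at y = 2. Since P = ¥38 ≥ min AVC, the firm produces.
MC = 22 - 8y + 3y^2. Setting P = MC and taking the root on the rising branch gives y* = 4.
TR = 38·4 = 152. TC = 317 + 88 = 405. Profit = 152 − 405 = -¥253.
Shutting down would mean losing the fixed cost of ¥317, so operating at a loss of ¥253 is better by ¥64.

Profit = -¥253 at y = 4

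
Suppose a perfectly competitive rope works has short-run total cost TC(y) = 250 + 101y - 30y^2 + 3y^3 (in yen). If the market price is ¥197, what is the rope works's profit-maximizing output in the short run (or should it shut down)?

Produce at y = 8

From TC, MC = TC'(y) = 101 - 60y + 9y^2 and AVC = VC/y = 101 - 30y + 3y^2.
AVC is minimized where dAVC/dy = -30 + 6y = 0, at y = 5; min AVC = 101 - 30·5 + 3·5^2 = ¥26.
P = ¥197 exceeds min AVC = ¥26, so the firm stays open.
P = MC gives -96 - 60y + 9y^2 = 0, with roots -4/3 and 8. Take the larger (rising MC): y* = 8.
Check: AVC at y = 8 is ¥53 ≤ P, so revenue covers variable cost.
Profit = P·y − TC = 197·8 − 674 = ¥902.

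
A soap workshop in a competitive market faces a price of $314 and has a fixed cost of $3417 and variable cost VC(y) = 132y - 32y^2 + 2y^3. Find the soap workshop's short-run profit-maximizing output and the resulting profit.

Profit = -$37 at y = 13

AVC = 132 - 32y + 2y^2; min AVC = $4 at y = 8. Since P = $314 ≥ min AVC, the firm produces.
MC = 132 - 64y + 6y^2. Setting P = MC and taking the root on the rising branch gives y* = 13.
TR = 314·13 = 4082. TC = 3417 + 702 = 4119. Profit = 4082 − 4119 = -$37.
By producing, the firm covers all variable cost plus $3380 of fixed cost; shutting down would lose the full $3417.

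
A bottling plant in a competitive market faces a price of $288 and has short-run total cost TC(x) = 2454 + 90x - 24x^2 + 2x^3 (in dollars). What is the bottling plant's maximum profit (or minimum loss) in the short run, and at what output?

Profit = -$34 at x = 11

AVC = 90 - 24x + 2x^2; min AVC = $18 at x = 6. Since P = $288 ≥ min AVC, the firm produces.
With MC = 90 - 48x + 6x^2, P = MC on the upward-sloping part at x* = 11.
TR = 288·11 = 3168. TC = 2454 + 748 = 3202. Profit = 3168 − 3202 = -$34.
That loss of $34 beats the $2454 the firm would lose by shutting down; producing recovers $2420 of fixed cost.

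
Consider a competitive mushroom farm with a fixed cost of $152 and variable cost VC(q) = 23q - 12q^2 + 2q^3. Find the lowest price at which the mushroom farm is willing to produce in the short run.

Short-run supply begins at min AVC. From VC = 23q - 12q^2 + 2q^3, AVC = 23 - 12q + 2q^2.
dAVC/dq = -12 + 4q = 0 gives q = 3. min AVC = 23 - 12·3 + 2·3^2 = 5.
The firm shuts down for any P below $5.

$5 per unit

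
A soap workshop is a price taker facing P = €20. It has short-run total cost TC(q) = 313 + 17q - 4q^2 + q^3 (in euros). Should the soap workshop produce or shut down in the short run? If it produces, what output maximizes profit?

Strip out fixed cost: VC = 17q - 4q^2 + q^3. Then AVC = 17 - 4q + q^2 and MC = 17 - 8q + 3q^2.
The AVC parabola has its vertex at q = 4/2 = 2, where AVC = 17 - 4·2 + 2^2 = €13.
P = €20 exceeds min AVC = €13, so the firm stays open.
Set P = MC: 20 = 17 - 8q + 3q^2 → -3 - 8q + 3q^2 = 0. The roots are q = -1/3 and q = 3; the profit-maximizing output is on the rising part of MC, so q* = 3.
Check: AVC at q = 3 is €14 ≤ P, so revenue covers variable cost.
Profit = P·q − TC = 20·3 − 355 = -€295, a loss, but smaller than the €313 fixed cost the firm would lose by shutting down.

Produce at q = 3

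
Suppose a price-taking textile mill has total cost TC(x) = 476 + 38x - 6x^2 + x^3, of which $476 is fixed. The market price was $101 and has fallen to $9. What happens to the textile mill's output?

Output falls from 7 to 0 (the firm shuts down)

MC = 38 - 12x + 3x^2; the shutdown threshold is min AVC = $29 (at x = 3).
With P = $101 above the shutdown price, P = MC gives x = 7.
At P = $9 < min AVC = $29, price no longer covers variable cost at any output, so the firm shuts down: x = 0.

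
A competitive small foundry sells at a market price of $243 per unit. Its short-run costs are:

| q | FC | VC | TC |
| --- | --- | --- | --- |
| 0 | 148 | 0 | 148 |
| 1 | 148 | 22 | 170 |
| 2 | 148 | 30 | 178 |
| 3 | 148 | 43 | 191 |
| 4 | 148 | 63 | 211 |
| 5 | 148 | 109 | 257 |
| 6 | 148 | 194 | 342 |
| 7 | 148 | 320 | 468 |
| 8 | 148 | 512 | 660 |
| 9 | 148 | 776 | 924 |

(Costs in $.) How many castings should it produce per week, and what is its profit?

Profit at each row (π = 243q − TC): q=0: -148; q=1: 73; q=2: 308; q=3: 538; q=4: 761; q=5: 958; q=6: 1116; q=7: 1233; q=8: 1284; q=9: 1263.
Profit is maximized at q = 8. AVC there is 512/8 = $64 ≤ P, so producing beats shutting down (which would give -$148).

q = 8; profit = $1284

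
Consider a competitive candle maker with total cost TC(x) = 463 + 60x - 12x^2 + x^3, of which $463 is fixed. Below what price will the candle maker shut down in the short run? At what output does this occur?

Short-run supply begins at min AVC. From VC = 60x - 12x^2 + x^3, AVC = 60 - 12x + x^2.
At the minimum of AVC, MC = AVC. MC = 60 - 24x + 3x^2; setting MC = AVC gives 2x^2 - 12x = 0, so x = 6. min AVC = 24.
For P < $24 the firm produces nothing.

$24 per unit, at x = 6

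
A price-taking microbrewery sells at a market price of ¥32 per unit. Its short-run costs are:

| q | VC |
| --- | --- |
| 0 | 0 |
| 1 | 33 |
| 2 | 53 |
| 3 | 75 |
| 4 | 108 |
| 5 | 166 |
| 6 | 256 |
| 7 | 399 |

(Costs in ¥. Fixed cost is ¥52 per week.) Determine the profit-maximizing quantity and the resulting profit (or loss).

q = 3; profit = -¥31

Compute π = P·q − TC at each output: q=0: -52; q=1: -53; q=2: -41; q=3: -31; q=4: -32; q=5: -58; q=6: -116; q=7: -227.
Profit is maximized at q = 3. AVC there is 75/3 = ¥25 ≤ P, so producing beats shutting down (which would give -¥52).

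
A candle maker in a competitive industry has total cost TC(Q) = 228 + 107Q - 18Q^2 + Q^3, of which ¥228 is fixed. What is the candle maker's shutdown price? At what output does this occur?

¥26 per unit, at Q = 9

The firm shuts down when price falls below the minimum of average variable cost. AVC = VC/Q = 107 - 18Q + Q^2.
dAVC/dQ = -18 + 2Q = 0 gives Q = 9. min AVC = 107 - 18·9 + 9^2 = 26.
So the shutdown price is ¥26.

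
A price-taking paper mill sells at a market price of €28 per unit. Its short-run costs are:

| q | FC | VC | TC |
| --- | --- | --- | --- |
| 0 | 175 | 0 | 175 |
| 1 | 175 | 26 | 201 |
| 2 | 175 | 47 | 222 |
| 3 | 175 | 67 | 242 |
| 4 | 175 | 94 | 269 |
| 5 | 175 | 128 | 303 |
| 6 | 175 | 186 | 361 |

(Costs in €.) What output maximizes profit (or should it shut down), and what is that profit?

Compute π = P·q − TC at each output: q=0: -175; q=1: -173; q=2: -166; q=3: -158; q=4: -157; q=5: -163; q=6: -193.
Profit is maximized at q = 4. AVC there is 94/4 = €23.50 ≤ P, so producing beats shutting down (which would give -€175).

q = 4; profit = -€157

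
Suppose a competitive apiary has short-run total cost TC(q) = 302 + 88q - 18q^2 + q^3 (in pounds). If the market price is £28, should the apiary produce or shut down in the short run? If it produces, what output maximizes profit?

Variable cost is VC = 88q - 18q^2 + q^3, so AVC = VC/q = 88 - 18q + q^2 and MC = dTC/dq = 88 - 36q + 3q^2.
The AVC parabola has its vertex at q = 18/2 = 9, where AVC = 88 - 18·9 + 9^2 = £7.
Since P = £28 ≥ min AVC = £7, price covers variable cost and the firm should produce.
Solving P = MC: 60 - 36q + 3q^2 = 0 ⇒ q = 2 or 10. On the upward-sloping branch, q* = 10.
Check: AVC at q = 10 is £8 ≤ P, so revenue covers variable cost.
Profit = P·q − TC = 28·10 − 382 = -£102, a loss, but smaller than the £302 fixed cost the firm would lose by shutting down.

Produce at q = 10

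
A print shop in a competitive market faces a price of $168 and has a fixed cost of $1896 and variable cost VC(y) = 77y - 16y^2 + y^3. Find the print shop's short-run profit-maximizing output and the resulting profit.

AVC = 77 - 16y + y^2 has its minimum $13 at y = 8; price $168 clears that bar, so the firm operates.
MC = 77 - 32y + 3y^2. Setting P = MC and taking the root on the rising branch gives y* = 13.
TR = 168·13 = 2184. TC = 1896 + 494 = 2390. Profit = 2184 − 2390 = -$206.
Shutting down would mean losing the fixed cost of $1896, so operating at a loss of $206 is better by $1690.

Profit = -$206 at y = 13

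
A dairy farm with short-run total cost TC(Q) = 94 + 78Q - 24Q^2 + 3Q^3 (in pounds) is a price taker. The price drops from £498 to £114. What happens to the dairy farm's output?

Output falls from 10 to 6

MC = 78 - 48Q + 9Q^2; the shutdown threshold is min AVC = £30 (at Q = 4).
At P = £498 ≥ min AVC, set P = MC on the rising branch: Q = 10.
At P = £114 ≥ min AVC, set P = MC: Q = 6. The firm stays open but cuts output.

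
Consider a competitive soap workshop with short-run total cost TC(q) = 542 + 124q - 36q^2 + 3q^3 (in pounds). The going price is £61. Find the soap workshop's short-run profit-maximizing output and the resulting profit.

AVC = 124 - 36q + 3q^2 has its minimum £16 at q = 6; price £61 clears that bar, so the firm operates.
MC = 124 - 72q + 9q^2. Setting P = MC and taking the root on the rising branch gives q* = 7.
TR = 61·7 = 427. TC = 542 + 133 = 675. Profit = 427 − 675 = -£248.
By producing, the firm covers all variable cost plus £294 of fixed cost; shutting down would lose the full £542.

Profit = -£248 at q = 7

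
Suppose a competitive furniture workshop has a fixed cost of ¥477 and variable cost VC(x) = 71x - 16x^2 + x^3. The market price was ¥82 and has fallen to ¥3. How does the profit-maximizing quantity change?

Output falls from 11 to 0 (the firm shuts down)

AVC = 71 - 16x + x^2, minimized at x = 8 where min AVC = ¥7. MC = 71 - 32x + 3x^2.
With P = ¥82 above the shutdown price, P = MC gives x = 11.
At P = ¥3 < min AVC = ¥7, price no longer covers variable cost at any output, so the firm shuts down: x = 0.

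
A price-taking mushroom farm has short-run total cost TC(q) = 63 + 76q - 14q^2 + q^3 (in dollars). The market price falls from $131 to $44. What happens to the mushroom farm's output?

Output falls from 11 to 8

MC = 76 - 28q + 3q^2; the shutdown threshold is min AVC = $27 (at q = 7).
With P = $131 above the shutdown price, P = MC gives q = 11.
At P = $44 ≥ min AVC, set P = MC: q = 8. The firm stays open but cuts output.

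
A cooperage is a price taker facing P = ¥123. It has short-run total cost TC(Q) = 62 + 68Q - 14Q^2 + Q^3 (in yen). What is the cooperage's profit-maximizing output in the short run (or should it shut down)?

Produce at Q = 11

Variable cost is VC = 68Q - 14Q^2 + Q^3, so AVC = VC/Q = 68 - 14Q + Q^2 and MC = dTC/dQ = 68 - 28Q + 3Q^2.
AVC is minimized where dAVC/dQ = -14 + 2Q = 0, at Q = 7; min AVC = 68 - 14·7 + 7^2 = ¥19.
Since P = ¥123 ≥ min AVC = ¥19, price covers variable cost and the firm should produce.
Set P = MC: 123 = 68 - 28Q + 3Q^2 → -55 - 28Q + 3Q^2 = 0. The roots are Q = -5/3 and Q = 11; the profit-maximizing output is on the rising part of MC, so Q* = 11.
Check: AVC at Q = 11 is ¥35 ≤ P, so revenue covers variable cost.
Profit = P·Q − TC = 123·11 − 447 = ¥906.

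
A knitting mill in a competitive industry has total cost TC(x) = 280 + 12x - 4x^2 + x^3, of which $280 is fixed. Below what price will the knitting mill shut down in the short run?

$8 per unit

The shutdown price is the minimum of AVC. VC = 12x - 4x^2 + x^3, so AVC = 12 - 4x + x^2.
dAVC/dx = -4 + 2x = 0 gives x = 2. min AVC = 12 - 4·2 + 2^2 = 8.
So the shutdown price is $8.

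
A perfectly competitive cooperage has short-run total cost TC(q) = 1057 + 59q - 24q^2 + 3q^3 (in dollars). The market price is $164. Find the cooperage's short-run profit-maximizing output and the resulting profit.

AVC = 59 - 24q + 3q^2; min AVC = $11 at q = 4. Since P = $164 ≥ min AVC, the firm produces.
MC = 59 - 48q + 9q^2. Setting P = MC and taking the root on the rising branch gives q* = 7.
TR = 164·7 = 1148. TC = 1057 + 266 = 1323. Profit = 1148 − 1323 = -$175.
By producing, the firm covers all variable cost plus $882 of fixed cost; shutting down would lose the full $1057.

Profit = -$175 at q = 7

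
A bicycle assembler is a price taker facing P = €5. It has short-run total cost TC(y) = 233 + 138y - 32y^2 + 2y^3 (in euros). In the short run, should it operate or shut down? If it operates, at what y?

Shut down

Variable cost is VC = 138y - 32y^2 + 2y^3, so AVC = VC/y = 138 - 32y + 2y^2 and MC = dTC/dy = 138 - 64y + 6y^2.
AVC hits its minimum where MC = AVC, at y = 8, giving min AVC = 138 - 32·8 + 2·8^2 = €10.
P = €5 lies below min AVC = €10; no output level covers variable cost.
The firm minimizes its loss by shutting down and losing only its fixed cost of €233.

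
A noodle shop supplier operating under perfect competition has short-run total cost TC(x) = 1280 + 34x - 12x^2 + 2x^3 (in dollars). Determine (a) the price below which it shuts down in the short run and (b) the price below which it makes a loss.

Shutdown price = $16; break-even price = $226

AVC = 34 - 12x + 2x^2; minimized at x = 3, giving min AVC = $16. That is the shutdown price.
ATC = 1280/x + 34 - 12x + 2x^2. Setting dATC/dx = −1280/x^2 − 12 + 4x = 0 gives x = 8 (since 4·8^3 − 12·8^2 = 1280).
min ATC = 1280/8 + 34 − 12·8 + 2·8^2 = $226. That is the break-even price.
Between these two prices the firm operates at a loss; above $226 it earns a profit.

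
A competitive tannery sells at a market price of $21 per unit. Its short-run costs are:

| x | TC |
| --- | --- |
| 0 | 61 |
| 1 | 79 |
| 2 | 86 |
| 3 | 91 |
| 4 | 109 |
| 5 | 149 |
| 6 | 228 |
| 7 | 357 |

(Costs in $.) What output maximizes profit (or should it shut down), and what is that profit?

Tabulate TR − TC: x=0: -61; x=1: -58; x=2: -44; x=3: -28; x=4: -25; x=5: -44; x=6: -102; x=7: -210.
Profit is maximized at x = 4. AVC there is 48/4 = $12 ≤ P, so producing beats shutting down (which would give -$61).

x = 4; profit = -$25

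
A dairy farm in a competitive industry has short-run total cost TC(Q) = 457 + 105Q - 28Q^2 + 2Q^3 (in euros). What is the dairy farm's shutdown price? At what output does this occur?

The firm shuts down when price falls below the minimum of average variable cost. AVC = VC/Q = 105 - 28Q + 2Q^2.
At the minimum of AVC, MC = AVC. MC = 105 - 56Q + 6Q^2; setting MC = AVC gives 4Q^2 - 28Q = 0, so Q = 7. min AVC = 7.
For P < €7 the firm produces nothing.

€7 per unit, at Q = 7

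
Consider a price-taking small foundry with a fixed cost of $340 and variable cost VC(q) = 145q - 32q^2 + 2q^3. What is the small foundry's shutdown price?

$17 per unit

Short-run supply begins at min AVC. From VC = 145q - 32q^2 + 2q^3, AVC = 145 - 32q + 2q^2.
dAVC/dq = -32 + 4q = 0 gives q = 8. min AVC = 145 - 32·8 + 2·8^2 = 17.
So the shutdown price is $17.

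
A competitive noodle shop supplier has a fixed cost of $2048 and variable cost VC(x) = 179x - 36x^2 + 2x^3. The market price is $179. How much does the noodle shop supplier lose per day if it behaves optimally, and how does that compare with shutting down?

AVC = 179 - 36x + 2x^2 has its minimum $17 at x = 9; price $179 clears that bar, so the firm operates.
With MC = 179 - 72x + 6x^2, P = MC on the upward-sloping part at x* = 12.
TR = 179·12 = 2148. TC = 2048 + 420 = 2468. Profit = 2148 − 2468 = -$320.
Shutting down would mean losing the fixed cost of $2048, so operating at a loss of $320 is better by $1728.

Profit = -$320 at x = 12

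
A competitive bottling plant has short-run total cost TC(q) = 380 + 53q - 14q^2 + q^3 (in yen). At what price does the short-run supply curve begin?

¥4 per unit

The shutdown price is the minimum of AVC. VC = 53q - 14q^2 + q^3, so AVC = 53 - 14q + q^2.
dAVC/dq = -14 + 2q = 0 gives q = 7. min AVC = 53 - 14·7 + 7^2 = 4.
For P < ¥4 the firm produces nothing.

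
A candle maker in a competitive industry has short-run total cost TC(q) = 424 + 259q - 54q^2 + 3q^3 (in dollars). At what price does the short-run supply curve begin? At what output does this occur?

The shutdown price is the minimum of AVC. VC = 259q - 54q^2 + 3q^3, so AVC = 259 - 54q + 3q^2.
At the minimum of AVC, MC = AVC. MC = 259 - 108q + 9q^2; setting MC = AVC gives 6q^2 - 54q = 0, so q = 9. min AVC = 16.
So the shutdown price is $16.

$16 per unit, at q = 9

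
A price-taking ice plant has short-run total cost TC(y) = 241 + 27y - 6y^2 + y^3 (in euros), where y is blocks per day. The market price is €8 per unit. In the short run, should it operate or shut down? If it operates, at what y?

Shut down

Variable cost is VC = 27y - 6y^2 + y^3, so AVC = VC/y = 27 - 6y + y^2 and MC = dTC/dy = 27 - 12y + 3y^2.
AVC is minimized where dAVC/dy = -6 + 2y = 0, at y = 3; min AVC = 27 - 6·3 + 3^2 = €18.
P = €8 lies below min AVC = €18; no output level covers variable cost.
The firm minimizes its loss by shutting down and losing only its fixed cost of €241.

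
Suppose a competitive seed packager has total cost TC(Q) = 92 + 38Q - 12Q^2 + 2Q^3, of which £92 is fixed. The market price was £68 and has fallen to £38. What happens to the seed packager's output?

Output falls from 5 to 4

AVC = 38 - 12Q + 2Q^2, minimized at Q = 3 where min AVC = £20. MC = 38 - 24Q + 6Q^2.
With P = £68 above the shutdown price, P = MC gives Q = 5.
At P = £38 ≥ min AVC, set P = MC: Q = 4. The firm stays open but cuts output.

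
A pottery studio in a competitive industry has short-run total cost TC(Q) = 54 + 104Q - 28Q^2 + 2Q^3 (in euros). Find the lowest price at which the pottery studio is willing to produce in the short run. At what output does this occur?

Short-run supply begins at min AVC. From VC = 104Q - 28Q^2 + 2Q^3, AVC = 104 - 28Q + 2Q^2.
dAVC/dQ = -28 + 4Q = 0 gives Q = 7. min AVC = 104 - 28·7 + 2·7^2 = 6.
For P < €6 the firm produces nothing.

€6 per unit, at Q = 7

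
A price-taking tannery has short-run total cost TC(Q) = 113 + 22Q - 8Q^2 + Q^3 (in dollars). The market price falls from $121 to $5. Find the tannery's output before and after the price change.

Output falls from 9 to 0 (the firm shuts down)

AVC = 22 - 8Q + Q^2, minimized at Q = 4 where min AVC = $6. MC = 22 - 16Q + 3Q^2.
With P = $121 above the shutdown price, P = MC gives Q = 9.
At P = $5 < min AVC = $6, price no longer covers variable cost at any output, so the firm shuts down: Q = 0.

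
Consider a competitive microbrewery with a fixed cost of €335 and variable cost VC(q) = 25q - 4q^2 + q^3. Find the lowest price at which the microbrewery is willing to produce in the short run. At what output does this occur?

€21 per unit, at q = 2

The firm shuts down when price falls below the minimum of average variable cost. AVC = VC/q = 25 - 4q + q^2.
dAVC/dq = -4 + 2q = 0 gives q = 2. min AVC = 25 - 4·2 + 2^2 = 21.
For P < €21 the firm produces nothing.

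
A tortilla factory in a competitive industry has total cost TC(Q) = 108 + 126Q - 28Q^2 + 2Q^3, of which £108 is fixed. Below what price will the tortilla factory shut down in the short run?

£28 per unit

The shutdown price is the minimum of AVC. VC = 126Q - 28Q^2 + 2Q^3, so AVC = 126 - 28Q + 2Q^2.
dAVC/dQ = -28 + 4Q = 0 gives Q = 7. min AVC = 126 - 28·7 + 2·7^2 = 28.
The firm shuts down for any P below £28.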